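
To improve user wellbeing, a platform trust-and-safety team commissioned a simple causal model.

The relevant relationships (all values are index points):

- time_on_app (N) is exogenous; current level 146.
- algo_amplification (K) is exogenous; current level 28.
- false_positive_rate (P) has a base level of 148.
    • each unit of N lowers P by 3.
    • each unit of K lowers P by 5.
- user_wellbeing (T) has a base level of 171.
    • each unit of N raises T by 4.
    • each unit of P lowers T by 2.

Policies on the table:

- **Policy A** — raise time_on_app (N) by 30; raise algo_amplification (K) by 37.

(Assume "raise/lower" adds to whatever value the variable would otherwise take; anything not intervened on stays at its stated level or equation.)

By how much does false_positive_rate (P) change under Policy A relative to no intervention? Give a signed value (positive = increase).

Baseline:
  N = 146
  K = 28
  P = 148 − 3·146 − 5·28 = -430
Policy A (N + 30, K + 37):
  N = 146 + 30 = 176
  K = 28 + 37 = 65
  P = 148 − 3·176 − 5·65 = -705
Change in P: -705 − (-430) = -275

-275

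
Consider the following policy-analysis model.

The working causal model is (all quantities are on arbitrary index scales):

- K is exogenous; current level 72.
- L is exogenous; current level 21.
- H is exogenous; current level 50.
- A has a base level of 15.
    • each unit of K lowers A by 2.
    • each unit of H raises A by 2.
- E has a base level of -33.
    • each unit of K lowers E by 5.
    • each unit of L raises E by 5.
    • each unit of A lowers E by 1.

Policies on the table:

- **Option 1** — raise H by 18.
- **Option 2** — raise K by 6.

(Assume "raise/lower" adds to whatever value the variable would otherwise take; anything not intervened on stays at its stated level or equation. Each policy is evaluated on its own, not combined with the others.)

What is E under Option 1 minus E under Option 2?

Option 1 (H + 18):
  K = 72
  L = 21
  H = 50 + 18 = 68
  A = 15 − 2·72 + 2·68 = 7
  E = -33 − 5·72 + 5·21 − 7 = -295
Option 2 (K + 6):
  K = 72 + 6 = 78
  L = 21
  H = 50
  A = 15 − 2·78 + 2·50 = -41
  E = -33 − 5·78 + 5·21 − (-41) = -277
E: -295 − (-277) = -18

-18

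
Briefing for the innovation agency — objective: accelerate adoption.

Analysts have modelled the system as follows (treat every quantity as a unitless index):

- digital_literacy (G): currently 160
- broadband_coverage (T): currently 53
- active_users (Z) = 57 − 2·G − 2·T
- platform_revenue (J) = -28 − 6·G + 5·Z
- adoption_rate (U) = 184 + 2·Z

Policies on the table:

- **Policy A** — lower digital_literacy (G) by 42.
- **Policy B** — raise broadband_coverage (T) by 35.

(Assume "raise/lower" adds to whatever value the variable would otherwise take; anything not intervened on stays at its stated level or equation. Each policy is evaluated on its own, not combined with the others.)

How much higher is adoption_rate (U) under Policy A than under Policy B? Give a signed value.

Policy A (G − 42):
  G = 160 − 42 = 118
  T = 53
  Z = 57 − 2·118 − 2·53 = -285
  U = 184 + 2·(-285) = -386
Policy B (T + 35):
  G = 160
  T = 53 + 35 = 88
  Z = 57 − 2·160 − 2·88 = -439
  U = 184 + 2·(-439) = -694
U: -386 − (-694) = 308

308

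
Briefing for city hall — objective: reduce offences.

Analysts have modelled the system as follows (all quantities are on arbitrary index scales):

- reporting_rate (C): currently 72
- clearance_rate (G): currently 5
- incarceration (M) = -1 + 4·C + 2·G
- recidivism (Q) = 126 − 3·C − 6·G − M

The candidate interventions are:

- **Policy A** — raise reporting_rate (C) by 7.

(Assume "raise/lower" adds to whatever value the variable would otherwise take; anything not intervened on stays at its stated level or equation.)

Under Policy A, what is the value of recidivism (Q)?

-466

Policy A (C + 7):
  C = 72 + 7 = 79
  G = 5
  M = -1 + 4·79 + 2·5 = 325
  Q = 126 − 3·79 − 6·5 − 325 = -466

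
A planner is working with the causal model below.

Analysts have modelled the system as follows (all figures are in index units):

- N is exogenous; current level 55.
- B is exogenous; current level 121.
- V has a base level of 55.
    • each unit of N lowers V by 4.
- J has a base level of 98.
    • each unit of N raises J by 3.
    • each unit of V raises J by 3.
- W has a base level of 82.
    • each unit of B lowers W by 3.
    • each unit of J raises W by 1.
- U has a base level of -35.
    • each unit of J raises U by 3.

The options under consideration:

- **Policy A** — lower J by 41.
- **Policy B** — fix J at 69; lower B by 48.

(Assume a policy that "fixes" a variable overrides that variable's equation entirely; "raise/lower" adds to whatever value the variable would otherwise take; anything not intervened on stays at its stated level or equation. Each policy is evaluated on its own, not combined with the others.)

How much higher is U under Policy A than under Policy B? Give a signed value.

Policy A (J − 41):
  N = 55
  V = 55 − 4·55 = -165
  J = 98 + 3·55 + 3·(-165) (−41 from intervention) = -273
  U = -35 + 3·(-273) = -854
Policy B (J := 69, B − 48):
  N = 55
  V = 55 − 4·55 = -165
  J = 69
  U = -35 + 3·69 = 172
U: -854 − 172 = -1026

-1026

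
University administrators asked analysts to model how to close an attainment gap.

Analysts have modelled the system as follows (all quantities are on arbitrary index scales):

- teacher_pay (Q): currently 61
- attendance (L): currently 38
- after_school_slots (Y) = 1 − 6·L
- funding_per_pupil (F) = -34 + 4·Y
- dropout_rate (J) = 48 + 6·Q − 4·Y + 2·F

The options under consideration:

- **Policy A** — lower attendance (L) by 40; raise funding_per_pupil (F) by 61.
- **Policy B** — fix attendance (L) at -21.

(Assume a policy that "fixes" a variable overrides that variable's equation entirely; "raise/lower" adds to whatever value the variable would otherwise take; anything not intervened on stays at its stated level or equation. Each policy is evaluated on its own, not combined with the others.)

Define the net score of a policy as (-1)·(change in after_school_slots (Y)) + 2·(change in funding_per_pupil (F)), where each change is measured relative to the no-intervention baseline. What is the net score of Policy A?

1802

Baseline:
  L = 38
  Y = 1 − 6·38 = -227
  F = -34 + 4·(-227) = -942
Policy A (L − 40, F + 61):
  L = 38 − 40 = -2
  Y = 1 − 6·(-2) = 13
  F = -34 + 4·13 (+61 from intervention) = 79
ΔY = 13 − (-227) = 240; ΔF = 79 − (-942) = 1021
Score = (-1)·240 + 2·1021 = 1802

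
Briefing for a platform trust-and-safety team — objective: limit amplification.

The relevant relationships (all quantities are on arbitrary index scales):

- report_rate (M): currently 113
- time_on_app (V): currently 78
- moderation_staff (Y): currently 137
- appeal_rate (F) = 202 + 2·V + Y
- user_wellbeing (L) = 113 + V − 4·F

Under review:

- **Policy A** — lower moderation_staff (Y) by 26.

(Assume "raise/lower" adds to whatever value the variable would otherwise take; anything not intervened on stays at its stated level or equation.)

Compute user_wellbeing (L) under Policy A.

-1685

Policy A (Y − 26):
  V = 78
  Y = 137 − 26 = 111
  F = 202 + 2·78 + 111 = 469
  L = 113 + 78 − 4·469 = -1685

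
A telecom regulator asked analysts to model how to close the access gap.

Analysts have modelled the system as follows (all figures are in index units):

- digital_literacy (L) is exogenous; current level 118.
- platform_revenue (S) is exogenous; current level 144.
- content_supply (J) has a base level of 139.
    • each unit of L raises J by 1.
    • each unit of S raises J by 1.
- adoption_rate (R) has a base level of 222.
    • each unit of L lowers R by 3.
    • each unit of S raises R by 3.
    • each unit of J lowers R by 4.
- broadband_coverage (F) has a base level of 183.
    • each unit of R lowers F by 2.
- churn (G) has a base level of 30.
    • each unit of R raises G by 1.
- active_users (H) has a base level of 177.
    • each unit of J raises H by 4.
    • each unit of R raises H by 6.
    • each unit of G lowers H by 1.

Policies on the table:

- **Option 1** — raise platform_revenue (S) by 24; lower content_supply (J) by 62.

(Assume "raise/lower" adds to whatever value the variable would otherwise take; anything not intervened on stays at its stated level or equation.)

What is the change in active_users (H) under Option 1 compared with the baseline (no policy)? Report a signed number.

Baseline:
  L = 118
  S = 144
  J = 139 + 118 + 144 = 401
  R = 222 − 3·118 + 3·144 − 4·401 = -1304
  G = 30 + (-1304) = -1274
  H = 177 + 4·401 + 6·(-1304) − (-1274) = -4769
Option 1 (S + 24, J − 62):
  L = 118
  S = 144 + 24 = 168
  J = 139 + 118 + 168 (−62 from intervention) = 363
  R = 222 − 3·118 + 3·168 − 4·363 = -1080
  G = 30 + (-1080) = -1050
  H = 177 + 4·363 + 6·(-1080) − (-1050) = -3801
Change in H: -3801 − (-4769) = 968

968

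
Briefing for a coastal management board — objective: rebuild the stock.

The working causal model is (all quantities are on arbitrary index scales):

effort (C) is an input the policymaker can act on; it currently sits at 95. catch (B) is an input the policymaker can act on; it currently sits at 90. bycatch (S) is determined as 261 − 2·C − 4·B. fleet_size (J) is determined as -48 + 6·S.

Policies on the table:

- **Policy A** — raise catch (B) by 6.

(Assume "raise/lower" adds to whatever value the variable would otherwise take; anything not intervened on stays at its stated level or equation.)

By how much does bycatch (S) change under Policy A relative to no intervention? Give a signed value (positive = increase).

-24

Baseline:
  C = 95
  B = 90
  S = 261 − 2·95 − 4·90 = -289
Policy A (B + 6):
  C = 95
  B = 90 + 6 = 96
  S = 261 − 2·95 − 4·96 = -313
Change in S: -313 − (-289) = -24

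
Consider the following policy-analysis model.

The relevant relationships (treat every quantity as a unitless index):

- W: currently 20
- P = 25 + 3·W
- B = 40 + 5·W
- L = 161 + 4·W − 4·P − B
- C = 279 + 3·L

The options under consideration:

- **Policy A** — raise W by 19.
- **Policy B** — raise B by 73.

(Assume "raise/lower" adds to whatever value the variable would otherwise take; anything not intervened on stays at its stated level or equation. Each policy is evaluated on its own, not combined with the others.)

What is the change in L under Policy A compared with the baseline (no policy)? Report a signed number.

-247

Baseline:
  W = 20
  P = 25 + 3·20 = 85
  B = 40 + 5·20 = 140
  L = 161 + 4·20 − 4·85 − 140 = -239
Policy A (W + 19):
  W = 20 + 19 = 39
  P = 25 + 3·39 = 142
  B = 40 + 5·39 = 235
  L = 161 + 4·39 − 4·142 − 235 = -486
Change in L: -486 − (-239) = -247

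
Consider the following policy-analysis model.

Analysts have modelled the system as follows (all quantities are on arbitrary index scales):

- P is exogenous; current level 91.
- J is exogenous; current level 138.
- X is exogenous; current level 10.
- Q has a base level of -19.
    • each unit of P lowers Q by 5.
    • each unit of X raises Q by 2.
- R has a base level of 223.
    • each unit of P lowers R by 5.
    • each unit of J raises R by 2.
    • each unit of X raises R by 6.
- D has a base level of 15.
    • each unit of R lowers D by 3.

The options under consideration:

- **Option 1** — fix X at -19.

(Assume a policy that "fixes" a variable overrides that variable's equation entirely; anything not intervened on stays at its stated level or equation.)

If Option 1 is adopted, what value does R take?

Option 1 (X := -19):
  P = 91
  J = 138
  X = -19
  R = 223 − 5·91 + 2·138 + 6·(-19) = -70

-70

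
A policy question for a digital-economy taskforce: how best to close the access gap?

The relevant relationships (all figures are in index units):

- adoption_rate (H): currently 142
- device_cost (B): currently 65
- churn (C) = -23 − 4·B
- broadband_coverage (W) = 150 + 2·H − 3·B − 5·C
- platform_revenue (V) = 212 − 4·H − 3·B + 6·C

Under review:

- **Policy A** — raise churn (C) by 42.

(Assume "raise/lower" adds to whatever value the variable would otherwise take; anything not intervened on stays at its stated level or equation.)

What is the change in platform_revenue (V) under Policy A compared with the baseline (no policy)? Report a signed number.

Baseline:
  H = 142
  B = 65
  C = -23 − 4·65 = -283
  V = 212 − 4·142 − 3·65 + 6·(-283) = -2249
Policy A (C + 42):
  H = 142
  B = 65
  C = -23 − 4·65 (+42 from intervention) = -241
  V = 212 − 4·142 − 3·65 + 6·(-241) = -1997
Change in V: -1997 − (-2249) = 252

252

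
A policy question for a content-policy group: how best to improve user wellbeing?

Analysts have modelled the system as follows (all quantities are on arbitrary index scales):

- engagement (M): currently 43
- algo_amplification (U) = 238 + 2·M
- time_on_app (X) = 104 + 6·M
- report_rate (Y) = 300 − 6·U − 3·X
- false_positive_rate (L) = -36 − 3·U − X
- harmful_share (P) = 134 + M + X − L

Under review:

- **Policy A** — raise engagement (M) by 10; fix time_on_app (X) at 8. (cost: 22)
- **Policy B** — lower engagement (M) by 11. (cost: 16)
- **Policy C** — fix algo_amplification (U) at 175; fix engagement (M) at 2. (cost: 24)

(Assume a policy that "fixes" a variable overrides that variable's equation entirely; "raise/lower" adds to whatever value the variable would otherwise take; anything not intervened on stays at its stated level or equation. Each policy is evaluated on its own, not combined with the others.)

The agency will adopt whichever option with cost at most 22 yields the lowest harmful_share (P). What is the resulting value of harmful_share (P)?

Policy A (M + 10, X := 8):
  M = 43 + 10 = 53
  U = 238 + 2·53 = 344
  X = 8
  L = -36 − 3·344 − 8 = -1076
  P = 134 + 53 + 8 − (-1076) = 1271
Policy B (M − 11):
  M = 43 − 11 = 32
  U = 238 + 2·32 = 302
  X = 104 + 6·32 = 296
  L = -36 − 3·302 − 296 = -1238
  P = 134 + 32 + 296 − (-1238) = 1700
Comparing — Policy A: P=1271, Policy B: P=1700. Lowest is 1271 (Policy A).

1271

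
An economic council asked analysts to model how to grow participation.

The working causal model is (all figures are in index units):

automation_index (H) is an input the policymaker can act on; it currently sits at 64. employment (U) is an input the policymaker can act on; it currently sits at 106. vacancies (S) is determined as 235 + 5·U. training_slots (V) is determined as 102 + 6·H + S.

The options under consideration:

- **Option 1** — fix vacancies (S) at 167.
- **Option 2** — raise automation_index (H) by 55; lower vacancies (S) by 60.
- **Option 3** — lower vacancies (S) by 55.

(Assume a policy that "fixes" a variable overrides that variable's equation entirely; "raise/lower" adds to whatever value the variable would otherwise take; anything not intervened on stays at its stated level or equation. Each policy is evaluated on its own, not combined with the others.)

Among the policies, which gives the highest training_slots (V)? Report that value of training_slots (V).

Option 1 (S := 167):
  H = 64
  U = 106
  S = 167
  V = 102 + 6·64 + 167 = 653
Option 2 (H + 55, S − 60):
  H = 64 + 55 = 119
  U = 106
  S = 235 + 5·106 (−60 from intervention) = 705
  V = 102 + 6·119 + 705 = 1521
Option 3 (S − 55):
  H = 64
  U = 106
  S = 235 + 5·106 (−55 from intervention) = 710
  V = 102 + 6·64 + 710 = 1196
Comparing — Option 1: V=653, Option 2: V=1521, Option 3: V=1196. Highest is 1521 (Option 2).

1521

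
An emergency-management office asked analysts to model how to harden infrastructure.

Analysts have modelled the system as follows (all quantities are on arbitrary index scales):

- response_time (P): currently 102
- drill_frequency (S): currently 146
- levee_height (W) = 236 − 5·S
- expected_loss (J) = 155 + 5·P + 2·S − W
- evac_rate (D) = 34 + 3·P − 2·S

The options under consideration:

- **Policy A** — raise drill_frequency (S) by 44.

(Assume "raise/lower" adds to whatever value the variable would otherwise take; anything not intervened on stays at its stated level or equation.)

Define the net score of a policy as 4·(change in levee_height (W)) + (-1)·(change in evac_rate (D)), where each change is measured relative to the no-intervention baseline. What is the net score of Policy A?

-792

Baseline:
  P = 102
  S = 146
  W = 236 − 5·146 = -494
  D = 34 + 3·102 − 2·146 = 48
Policy A (S + 44):
  P = 102
  S = 146 + 44 = 190
  W = 236 − 5·190 = -714
  D = 34 + 3·102 − 2·190 = -40
ΔW = -714 − (-494) = -220; ΔD = -40 − 48 = -88
Score = 4·(-220) + (-1)·(-88) = -792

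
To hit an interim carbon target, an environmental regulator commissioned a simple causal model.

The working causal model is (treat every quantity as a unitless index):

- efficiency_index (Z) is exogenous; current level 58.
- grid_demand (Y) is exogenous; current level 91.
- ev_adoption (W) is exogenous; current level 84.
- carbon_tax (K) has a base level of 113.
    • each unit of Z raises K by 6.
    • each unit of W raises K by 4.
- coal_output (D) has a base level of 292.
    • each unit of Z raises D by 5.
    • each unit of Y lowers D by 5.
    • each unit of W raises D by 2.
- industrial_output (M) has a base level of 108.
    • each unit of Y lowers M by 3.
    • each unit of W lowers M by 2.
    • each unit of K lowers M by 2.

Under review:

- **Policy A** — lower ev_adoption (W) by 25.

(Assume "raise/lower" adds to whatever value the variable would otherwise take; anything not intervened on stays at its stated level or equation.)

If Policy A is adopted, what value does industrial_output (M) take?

-1677

Policy A (W − 25):
  Z = 58
  Y = 91
  W = 84 − 25 = 59
  K = 113 + 6·58 + 4·59 = 697
  M = 108 − 3·91 − 2·59 − 2·697 = -1677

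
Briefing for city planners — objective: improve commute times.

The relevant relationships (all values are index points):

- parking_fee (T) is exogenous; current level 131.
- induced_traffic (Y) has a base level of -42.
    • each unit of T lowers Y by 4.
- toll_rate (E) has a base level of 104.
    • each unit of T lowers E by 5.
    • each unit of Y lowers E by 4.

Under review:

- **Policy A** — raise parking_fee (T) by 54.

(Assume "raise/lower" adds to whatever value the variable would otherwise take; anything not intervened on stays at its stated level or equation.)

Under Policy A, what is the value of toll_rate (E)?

Policy A (T + 54):
  T = 131 + 54 = 185
  Y = -42 − 4·185 = -782
  E = 104 − 5·185 − 4·(-782) = 2307

2307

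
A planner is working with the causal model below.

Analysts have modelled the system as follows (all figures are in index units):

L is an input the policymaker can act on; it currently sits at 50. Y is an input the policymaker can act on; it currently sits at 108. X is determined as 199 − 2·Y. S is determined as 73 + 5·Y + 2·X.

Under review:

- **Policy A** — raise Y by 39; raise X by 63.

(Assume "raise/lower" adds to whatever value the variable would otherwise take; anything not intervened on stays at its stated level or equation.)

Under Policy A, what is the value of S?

744

Policy A (Y + 39, X + 63):
  Y = 108 + 39 = 147
  X = 199 − 2·147 (+63 from intervention) = -32
  S = 73 + 5·147 + 2·(-32) = 744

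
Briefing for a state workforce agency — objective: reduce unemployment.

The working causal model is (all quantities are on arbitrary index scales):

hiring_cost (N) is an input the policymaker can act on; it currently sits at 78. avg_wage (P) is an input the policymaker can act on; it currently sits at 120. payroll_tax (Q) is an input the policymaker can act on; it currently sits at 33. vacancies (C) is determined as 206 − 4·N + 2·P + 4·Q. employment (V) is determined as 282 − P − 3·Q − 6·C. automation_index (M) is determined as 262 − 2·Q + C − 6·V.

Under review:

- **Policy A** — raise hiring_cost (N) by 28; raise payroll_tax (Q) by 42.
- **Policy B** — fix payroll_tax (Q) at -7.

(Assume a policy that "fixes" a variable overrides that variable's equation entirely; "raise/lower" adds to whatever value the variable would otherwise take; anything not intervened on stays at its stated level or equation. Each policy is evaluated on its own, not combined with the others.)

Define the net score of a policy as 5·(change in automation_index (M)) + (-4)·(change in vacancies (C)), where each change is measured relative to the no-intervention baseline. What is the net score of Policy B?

Baseline:
  N = 78
  P = 120
  Q = 33
  C = 206 − 4·78 + 2·120 + 4·33 = 266
  V = 282 − 120 − 3·33 − 6·266 = -1533
  M = 262 − 2·33 + 266 − 6·(-1533) = 9660
Policy B (Q := -7):
  N = 78
  P = 120
  Q = -7
  C = 206 − 4·78 + 2·120 + 4·(-7) = 106
  V = 282 − 120 − 3·(-7) − 6·106 = -453
  M = 262 − 2·(-7) + 106 − 6·(-453) = 3100
ΔM = 3100 − 9660 = -6560; ΔC = 106 − 266 = -160
Score = 5·(-6560) + (-4)·(-160) = -32160

-32160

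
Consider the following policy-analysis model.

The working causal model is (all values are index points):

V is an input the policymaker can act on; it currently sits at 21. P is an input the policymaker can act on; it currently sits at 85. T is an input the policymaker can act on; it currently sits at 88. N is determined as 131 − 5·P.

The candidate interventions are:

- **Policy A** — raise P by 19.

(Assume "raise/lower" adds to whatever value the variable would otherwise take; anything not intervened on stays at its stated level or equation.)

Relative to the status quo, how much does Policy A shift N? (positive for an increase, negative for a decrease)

-95

Baseline:
  P = 85
  N = 131 − 5·85 = -294
Policy A (P + 19):
  P = 85 + 19 = 104
  N = 131 − 5·104 = -389
Change in N: -389 − (-294) = -95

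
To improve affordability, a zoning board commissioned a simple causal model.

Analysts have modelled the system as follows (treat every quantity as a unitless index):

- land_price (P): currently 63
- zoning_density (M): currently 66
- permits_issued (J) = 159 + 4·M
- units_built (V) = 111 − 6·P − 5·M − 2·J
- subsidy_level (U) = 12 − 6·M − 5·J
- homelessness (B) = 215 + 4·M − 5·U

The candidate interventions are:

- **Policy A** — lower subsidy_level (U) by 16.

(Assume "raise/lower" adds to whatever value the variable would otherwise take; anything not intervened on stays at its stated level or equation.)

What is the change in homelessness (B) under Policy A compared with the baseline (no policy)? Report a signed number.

Baseline:
  M = 66
  J = 159 + 4·66 = 423
  U = 12 − 6·66 − 5·423 = -2499
  B = 215 + 4·66 − 5·(-2499) = 12974
Policy A (U − 16):
  M = 66
  J = 159 + 4·66 = 423
  U = 12 − 6·66 − 5·423 (−16 from intervention) = -2515
  B = 215 + 4·66 − 5·(-2515) = 13054
Change in B: 13054 − 12974 = 80

80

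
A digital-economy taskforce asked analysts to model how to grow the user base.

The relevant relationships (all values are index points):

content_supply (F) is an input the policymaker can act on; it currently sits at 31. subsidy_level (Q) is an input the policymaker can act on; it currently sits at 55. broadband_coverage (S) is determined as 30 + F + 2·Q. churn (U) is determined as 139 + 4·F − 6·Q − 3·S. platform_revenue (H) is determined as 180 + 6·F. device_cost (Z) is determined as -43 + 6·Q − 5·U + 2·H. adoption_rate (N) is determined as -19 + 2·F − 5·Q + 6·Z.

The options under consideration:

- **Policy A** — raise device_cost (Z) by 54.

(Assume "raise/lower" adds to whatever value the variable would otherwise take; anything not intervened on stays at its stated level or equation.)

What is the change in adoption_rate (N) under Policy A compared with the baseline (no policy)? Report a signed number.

Baseline:
  F = 31
  Q = 55
  S = 30 + 31 + 2·55 = 171
  U = 139 + 4·31 − 6·55 − 3·171 = -580
  H = 180 + 6·31 = 366
  Z = -43 + 6·55 − 5·(-580) + 2·366 = 3919
  N = -19 + 2·31 − 5·55 + 6·3919 = 23282
Policy A (Z + 54):
  F = 31
  Q = 55
  S = 30 + 31 + 2·55 = 171
  U = 139 + 4·31 − 6·55 − 3·171 = -580
  H = 180 + 6·31 = 366
  Z = -43 + 6·55 − 5·(-580) + 2·366 (+54 from intervention) = 3973
  N = -19 + 2·31 − 5·55 + 6·3973 = 23606
Change in N: 23606 − 23282 = 324

324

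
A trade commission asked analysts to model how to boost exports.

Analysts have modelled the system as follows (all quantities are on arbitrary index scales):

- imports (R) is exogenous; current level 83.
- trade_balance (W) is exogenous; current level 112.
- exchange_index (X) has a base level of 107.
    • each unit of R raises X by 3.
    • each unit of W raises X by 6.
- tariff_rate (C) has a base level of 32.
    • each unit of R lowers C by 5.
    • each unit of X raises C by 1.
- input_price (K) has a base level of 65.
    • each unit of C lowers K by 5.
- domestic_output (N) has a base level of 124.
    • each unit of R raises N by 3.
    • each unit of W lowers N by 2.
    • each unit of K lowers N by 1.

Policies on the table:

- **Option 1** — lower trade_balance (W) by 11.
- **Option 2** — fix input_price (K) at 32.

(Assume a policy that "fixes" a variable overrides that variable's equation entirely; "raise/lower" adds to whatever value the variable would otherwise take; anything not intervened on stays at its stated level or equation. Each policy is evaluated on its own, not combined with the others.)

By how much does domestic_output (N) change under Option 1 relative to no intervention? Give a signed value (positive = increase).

Baseline:
  R = 83
  W = 112
  X = 107 + 3·83 + 6·112 = 1028
  C = 32 − 5·83 + 1028 = 645
  K = 65 − 5·645 = -3160
  N = 124 + 3·83 − 2·112 − (-3160) = 3309
Option 1 (W − 11):
  R = 83
  W = 112 − 11 = 101
  X = 107 + 3·83 + 6·101 = 962
  C = 32 − 5·83 + 962 = 579
  K = 65 − 5·579 = -2830
  N = 124 + 3·83 − 2·101 − (-2830) = 3001
Change in N: 3001 − 3309 = -308

-308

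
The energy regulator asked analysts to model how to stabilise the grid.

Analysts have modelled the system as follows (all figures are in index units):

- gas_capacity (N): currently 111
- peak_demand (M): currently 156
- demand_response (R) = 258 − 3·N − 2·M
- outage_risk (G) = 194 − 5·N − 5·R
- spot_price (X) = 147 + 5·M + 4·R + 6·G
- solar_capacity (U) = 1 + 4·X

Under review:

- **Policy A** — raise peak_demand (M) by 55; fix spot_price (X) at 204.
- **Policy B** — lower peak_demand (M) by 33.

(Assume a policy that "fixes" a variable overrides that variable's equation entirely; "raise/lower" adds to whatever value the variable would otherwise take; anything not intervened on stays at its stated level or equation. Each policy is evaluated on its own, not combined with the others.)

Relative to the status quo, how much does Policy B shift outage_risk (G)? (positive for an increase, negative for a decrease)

Baseline:
  N = 111
  M = 156
  R = 258 − 3·111 − 2·156 = -387
  G = 194 − 5·111 − 5·(-387) = 1574
Policy B (M − 33):
  N = 111
  M = 156 − 33 = 123
  R = 258 − 3·111 − 2·123 = -321
  G = 194 − 5·111 − 5·(-321) = 1244
Change in G: 1244 − 1574 = -330

-330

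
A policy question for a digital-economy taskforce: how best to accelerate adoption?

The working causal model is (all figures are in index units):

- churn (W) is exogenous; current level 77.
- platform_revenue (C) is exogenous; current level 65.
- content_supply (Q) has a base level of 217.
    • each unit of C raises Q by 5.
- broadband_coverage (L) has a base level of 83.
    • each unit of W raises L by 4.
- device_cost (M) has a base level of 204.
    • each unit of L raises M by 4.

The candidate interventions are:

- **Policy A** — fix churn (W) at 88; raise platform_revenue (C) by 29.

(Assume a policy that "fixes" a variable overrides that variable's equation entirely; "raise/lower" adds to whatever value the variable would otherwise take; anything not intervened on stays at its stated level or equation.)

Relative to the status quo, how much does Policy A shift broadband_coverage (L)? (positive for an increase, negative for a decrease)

Baseline:
  W = 77
  L = 83 + 4·77 = 391
Policy A (W := 88, C + 29):
  W = 88
  L = 83 + 4·88 = 435
Change in L: 435 − 391 = 44

44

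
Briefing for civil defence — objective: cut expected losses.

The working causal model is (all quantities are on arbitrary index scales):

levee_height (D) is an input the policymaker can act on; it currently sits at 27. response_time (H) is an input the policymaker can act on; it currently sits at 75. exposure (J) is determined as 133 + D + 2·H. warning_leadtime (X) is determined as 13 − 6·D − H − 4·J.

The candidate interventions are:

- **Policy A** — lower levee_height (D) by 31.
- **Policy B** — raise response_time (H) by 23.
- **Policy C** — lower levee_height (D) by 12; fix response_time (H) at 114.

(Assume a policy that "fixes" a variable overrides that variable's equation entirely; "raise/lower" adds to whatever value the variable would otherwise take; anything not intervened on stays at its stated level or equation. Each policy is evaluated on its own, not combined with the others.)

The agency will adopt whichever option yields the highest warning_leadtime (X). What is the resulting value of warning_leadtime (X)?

-1154

Policy A (D − 31):
  D = 27 − 31 = -4
  H = 75
  J = 133 + (-4) + 2·75 = 279
  X = 13 − 6·(-4) − 75 − 4·279 = -1154
Policy B (H + 23):
  D = 27
  H = 75 + 23 = 98
  J = 133 + 27 + 2·98 = 356
  X = 13 − 6·27 − 98 − 4·356 = -1671
Policy C (D − 12, H := 114):
  D = 27 − 12 = 15
  H = 114
  J = 133 + 15 + 2·114 = 376
  X = 13 − 6·15 − 114 − 4·376 = -1695
Comparing — Policy A: X=-1154, Policy B: X=-1671, Policy C: X=-1695. Highest is -1154 (Policy A).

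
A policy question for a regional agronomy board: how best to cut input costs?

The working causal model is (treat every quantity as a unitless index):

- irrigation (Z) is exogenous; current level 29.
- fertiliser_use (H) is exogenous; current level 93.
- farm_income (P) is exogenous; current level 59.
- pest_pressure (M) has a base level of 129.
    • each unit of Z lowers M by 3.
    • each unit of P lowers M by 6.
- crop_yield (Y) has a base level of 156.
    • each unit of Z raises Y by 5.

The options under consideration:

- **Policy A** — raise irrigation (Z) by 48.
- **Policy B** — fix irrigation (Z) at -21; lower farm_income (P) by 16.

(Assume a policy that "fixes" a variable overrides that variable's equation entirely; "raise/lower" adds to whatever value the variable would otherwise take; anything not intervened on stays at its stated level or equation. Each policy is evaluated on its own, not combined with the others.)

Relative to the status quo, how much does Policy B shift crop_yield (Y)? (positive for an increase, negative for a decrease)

-250

Baseline:
  Z = 29
  Y = 156 + 5·29 = 301
Policy B (Z := -21, P − 16):
  Z = -21
  Y = 156 + 5·(-21) = 51
Change in Y: 51 − 301 = -250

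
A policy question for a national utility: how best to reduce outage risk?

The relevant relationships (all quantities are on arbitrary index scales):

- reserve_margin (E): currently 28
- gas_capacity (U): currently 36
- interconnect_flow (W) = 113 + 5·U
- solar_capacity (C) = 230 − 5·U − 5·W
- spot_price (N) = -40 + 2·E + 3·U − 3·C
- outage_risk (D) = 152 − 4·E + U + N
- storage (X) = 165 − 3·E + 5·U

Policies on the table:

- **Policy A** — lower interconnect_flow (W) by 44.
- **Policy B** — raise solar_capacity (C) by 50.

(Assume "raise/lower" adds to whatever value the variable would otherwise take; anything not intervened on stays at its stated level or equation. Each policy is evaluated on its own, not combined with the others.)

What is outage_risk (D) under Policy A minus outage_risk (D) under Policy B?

Policy A (W − 44):
  E = 28
  U = 36
  W = 113 + 5·36 (−44 from intervention) = 249
  C = 230 − 5·36 − 5·249 = -1195
  N = -40 + 2·28 + 3·36 − 3·(-1195) = 3709
  D = 152 − 4·28 + 36 + 3709 = 3785
Policy B (C + 50):
  E = 28
  U = 36
  W = 113 + 5·36 = 293
  C = 230 − 5·36 − 5·293 (+50 from intervention) = -1365
  N = -40 + 2·28 + 3·36 − 3·(-1365) = 4219
  D = 152 − 4·28 + 36 + 4219 = 4295
D: 3785 − 4295 = -510

-510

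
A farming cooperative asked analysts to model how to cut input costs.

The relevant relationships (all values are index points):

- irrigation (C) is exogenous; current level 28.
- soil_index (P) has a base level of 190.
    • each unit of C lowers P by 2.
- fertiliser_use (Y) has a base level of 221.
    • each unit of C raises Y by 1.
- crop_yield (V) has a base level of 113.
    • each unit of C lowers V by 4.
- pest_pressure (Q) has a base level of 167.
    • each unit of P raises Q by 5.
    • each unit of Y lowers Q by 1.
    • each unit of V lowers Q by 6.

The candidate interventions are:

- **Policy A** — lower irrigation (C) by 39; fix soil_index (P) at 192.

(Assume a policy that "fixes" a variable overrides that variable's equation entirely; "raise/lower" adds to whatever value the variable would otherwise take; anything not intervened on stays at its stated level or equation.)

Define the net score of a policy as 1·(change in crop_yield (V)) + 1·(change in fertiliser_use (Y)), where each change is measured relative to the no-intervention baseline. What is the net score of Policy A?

Baseline:
  C = 28
  Y = 221 + 28 = 249
  V = 113 − 4·28 = 1
Policy A (C − 39, P := 192):
  C = 28 − 39 = -11
  Y = 221 + (-11) = 210
  V = 113 − 4·(-11) = 157
ΔV = 157 − 1 = 156; ΔY = 210 − 249 = -39
Score = 1·156 + 1·(-39) = 117

117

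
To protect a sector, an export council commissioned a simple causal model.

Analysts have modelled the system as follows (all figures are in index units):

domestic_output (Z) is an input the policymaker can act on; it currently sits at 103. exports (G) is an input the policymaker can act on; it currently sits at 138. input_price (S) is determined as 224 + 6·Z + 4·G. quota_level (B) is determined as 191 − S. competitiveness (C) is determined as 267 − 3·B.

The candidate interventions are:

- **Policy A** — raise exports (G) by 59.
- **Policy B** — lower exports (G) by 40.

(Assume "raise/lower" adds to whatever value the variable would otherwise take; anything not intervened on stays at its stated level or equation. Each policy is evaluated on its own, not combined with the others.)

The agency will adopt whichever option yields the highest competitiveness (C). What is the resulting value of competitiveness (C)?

4584

Policy A (G + 59):
  Z = 103
  G = 138 + 59 = 197
  S = 224 + 6·103 + 4·197 = 1630
  B = 191 − 1630 = -1439
  C = 267 − 3·(-1439) = 4584
Policy B (G − 40):
  Z = 103
  G = 138 − 40 = 98
  S = 224 + 6·103 + 4·98 = 1234
  B = 191 − 1234 = -1043
  C = 267 − 3·(-1043) = 3396
Comparing — Policy A: C=4584, Policy B: C=3396. Highest is 4584 (Policy A).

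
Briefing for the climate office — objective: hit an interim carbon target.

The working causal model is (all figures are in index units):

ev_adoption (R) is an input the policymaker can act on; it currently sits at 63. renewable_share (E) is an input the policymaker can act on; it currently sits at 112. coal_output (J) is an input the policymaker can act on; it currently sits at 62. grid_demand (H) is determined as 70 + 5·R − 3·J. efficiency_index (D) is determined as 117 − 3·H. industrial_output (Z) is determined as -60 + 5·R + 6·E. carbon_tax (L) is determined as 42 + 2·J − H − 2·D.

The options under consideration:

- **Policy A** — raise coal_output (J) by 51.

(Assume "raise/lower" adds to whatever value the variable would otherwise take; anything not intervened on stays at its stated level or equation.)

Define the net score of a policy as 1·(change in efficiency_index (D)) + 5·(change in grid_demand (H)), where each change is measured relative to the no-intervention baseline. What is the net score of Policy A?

Baseline:
  R = 63
  J = 62
  H = 70 + 5·63 − 3·62 = 199
  D = 117 − 3·199 = -480
Policy A (J + 51):
  R = 63
  J = 62 + 51 = 113
  H = 70 + 5·63 − 3·113 = 46
  D = 117 − 3·46 = -21
ΔD = -21 − (-480) = 459; ΔH = 46 − 199 = -153
Score = 1·459 + 5·(-153) = -306

-306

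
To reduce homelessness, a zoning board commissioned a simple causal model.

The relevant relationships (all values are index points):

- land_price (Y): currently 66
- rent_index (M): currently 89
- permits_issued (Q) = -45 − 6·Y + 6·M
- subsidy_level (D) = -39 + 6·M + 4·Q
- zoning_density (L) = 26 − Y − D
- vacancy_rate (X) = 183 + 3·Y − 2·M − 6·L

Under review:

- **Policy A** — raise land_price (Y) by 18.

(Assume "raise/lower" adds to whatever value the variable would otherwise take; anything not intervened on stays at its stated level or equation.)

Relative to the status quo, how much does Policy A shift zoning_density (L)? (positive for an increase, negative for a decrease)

Baseline:
  Y = 66
  M = 89
  Q = -45 − 6·66 + 6·89 = 93
  D = -39 + 6·89 + 4·93 = 867
  L = 26 − 66 − 867 = -907
Policy A (Y + 18):
  Y = 66 + 18 = 84
  M = 89
  Q = -45 − 6·84 + 6·89 = -15
  D = -39 + 6·89 + 4·(-15) = 435
  L = 26 − 84 − 435 = -493
Change in L: -493 − (-907) = 414

414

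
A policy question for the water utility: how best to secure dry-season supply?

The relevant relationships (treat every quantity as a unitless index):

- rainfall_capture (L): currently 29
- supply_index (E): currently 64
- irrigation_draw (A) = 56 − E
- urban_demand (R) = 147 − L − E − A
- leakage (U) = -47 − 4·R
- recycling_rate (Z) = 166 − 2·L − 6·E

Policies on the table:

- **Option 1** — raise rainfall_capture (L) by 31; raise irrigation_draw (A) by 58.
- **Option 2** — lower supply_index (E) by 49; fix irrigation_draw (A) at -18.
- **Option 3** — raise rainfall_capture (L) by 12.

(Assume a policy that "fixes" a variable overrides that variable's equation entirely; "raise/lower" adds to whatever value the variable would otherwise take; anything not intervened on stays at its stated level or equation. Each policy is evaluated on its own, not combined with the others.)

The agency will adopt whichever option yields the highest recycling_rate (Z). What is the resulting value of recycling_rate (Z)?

18

Option 1 (L + 31, A + 58):
  L = 29 + 31 = 60
  E = 64
  Z = 166 − 2·60 − 6·64 = -338
Option 2 (E − 49, A := -18):
  L = 29
  E = 64 − 49 = 15
  Z = 166 − 2·29 − 6·15 = 18
Option 3 (L + 12):
  L = 29 + 12 = 41
  E = 64
  Z = 166 − 2·41 − 6·64 = -300
Comparing — Option 1: Z=-338, Option 2: Z=18, Option 3: Z=-300. Highest is 18 (Option 2).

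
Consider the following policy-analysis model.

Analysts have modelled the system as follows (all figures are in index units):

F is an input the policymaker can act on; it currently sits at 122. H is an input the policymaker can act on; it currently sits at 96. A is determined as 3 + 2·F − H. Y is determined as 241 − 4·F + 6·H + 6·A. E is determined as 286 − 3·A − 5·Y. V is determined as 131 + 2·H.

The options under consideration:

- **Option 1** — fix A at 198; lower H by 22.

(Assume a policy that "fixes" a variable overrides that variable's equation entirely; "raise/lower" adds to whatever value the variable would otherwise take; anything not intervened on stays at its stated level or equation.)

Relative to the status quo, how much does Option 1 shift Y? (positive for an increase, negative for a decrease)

150

Baseline:
  F = 122
  H = 96
  A = 3 + 2·122 − 96 = 151
  Y = 241 − 4·122 + 6·96 + 6·151 = 1235
Option 1 (A := 198, H − 22):
  F = 122
  H = 96 − 22 = 74
  A = 198
  Y = 241 − 4·122 + 6·74 + 6·198 = 1385
Change in Y: 1385 − 1235 = 150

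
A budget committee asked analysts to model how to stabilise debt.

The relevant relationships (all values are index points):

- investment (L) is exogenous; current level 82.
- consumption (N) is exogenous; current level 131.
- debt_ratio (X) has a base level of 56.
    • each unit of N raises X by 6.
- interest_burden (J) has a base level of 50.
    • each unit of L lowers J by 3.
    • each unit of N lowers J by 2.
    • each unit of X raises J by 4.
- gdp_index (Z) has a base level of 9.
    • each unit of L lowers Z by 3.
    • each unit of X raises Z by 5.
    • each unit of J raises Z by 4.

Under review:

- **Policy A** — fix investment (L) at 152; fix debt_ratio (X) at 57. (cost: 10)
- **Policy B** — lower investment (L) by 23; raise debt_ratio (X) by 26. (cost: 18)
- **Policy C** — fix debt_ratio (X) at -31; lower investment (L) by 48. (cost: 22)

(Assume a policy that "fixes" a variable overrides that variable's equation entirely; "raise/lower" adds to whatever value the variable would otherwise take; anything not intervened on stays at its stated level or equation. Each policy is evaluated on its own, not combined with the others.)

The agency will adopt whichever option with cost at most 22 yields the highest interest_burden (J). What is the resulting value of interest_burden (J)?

Policy A (L := 152, X := 57):
  L = 152
  N = 131
  X = 57
  J = 50 − 3·152 − 2·131 + 4·57 = -440
Policy B (L − 23, X + 26):
  L = 82 − 23 = 59
  N = 131
  X = 56 + 6·131 (+26 from intervention) = 868
  J = 50 − 3·59 − 2·131 + 4·868 = 3083
Policy C (X := -31, L − 48):
  L = 82 − 48 = 34
  N = 131
  X = -31
  J = 50 − 3·34 − 2·131 + 4·(-31) = -438
Comparing — Policy A: J=-440, Policy B: J=3083, Policy C: J=-438. Highest is 3083 (Policy B).

3083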